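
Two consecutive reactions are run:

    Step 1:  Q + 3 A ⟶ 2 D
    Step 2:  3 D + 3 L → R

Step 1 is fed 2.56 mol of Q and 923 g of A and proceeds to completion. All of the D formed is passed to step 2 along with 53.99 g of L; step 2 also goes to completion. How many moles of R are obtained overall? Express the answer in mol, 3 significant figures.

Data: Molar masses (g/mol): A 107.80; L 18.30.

Step 1:
n(Q) = 2.560 mol
n(A) = 923.0 / 107.80 = 8.562 mol
n/ν → Q: 2.560, A: 2.854; Q is limiting.
n(D) produced = (2/1) × 2.560 = 5.120 mol
Step 2:
n(D) available = 5.120 mol
n(L) = 53.99 / 18.30 = 2.950 mol
n/ν → D: 1.707, L: 0.9833; L is limiting.
n(R) = (1/3) × 2.950 = 0.9833 mol

0.983 mol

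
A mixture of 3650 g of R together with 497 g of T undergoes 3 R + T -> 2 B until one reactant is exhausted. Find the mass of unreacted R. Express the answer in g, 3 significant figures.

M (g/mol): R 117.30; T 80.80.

1490 g

n(R) = 3650 / 117.30 = 31.12 mol
n(T) = 497.0 / 80.80 = 6.151 mol
n/ν for R = 31.12/3 = 10.37
n/ν for T = 6.151/1 = 6.151
Smallest n/ν is T → limiting reagent.
R consumed = (3/1) × 6.151 = 18.45 mol
R remaining = 31.12 − 18.45 = 12.67 mol
mass = 12.67 × 117.30 = 1486 g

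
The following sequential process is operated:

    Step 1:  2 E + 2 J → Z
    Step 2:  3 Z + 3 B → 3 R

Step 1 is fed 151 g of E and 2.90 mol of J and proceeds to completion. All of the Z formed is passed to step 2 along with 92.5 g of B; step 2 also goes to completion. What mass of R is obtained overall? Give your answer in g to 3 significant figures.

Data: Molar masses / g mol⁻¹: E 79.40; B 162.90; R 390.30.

Step 1:
n(E) = 151.0 / 79.40 = 1.902 mol
n(J) = 2.900 mol
n/ν for E = 1.902/2 = 0.9510
n/ν for J = 2.900/2 = 1.450
Smallest n/ν is E → limiting reagent.
n(Z) produced = (1/2) × 1.902 = 0.9510 mol
Step 2:
n(Z) available = 0.9510 mol
n(B) = 92.50 / 162.90 = 0.5678 mol
n/ν for Z = 0.9510/3 = 0.3170
n/ν for B = 0.5678/3 = 0.1893
Smallest n/ν is B → limiting reagent.
n(R) = (3/3) × 0.5678 = 0.5678 mol
mass = 0.5678 × 390.30 = 221.6 g

222 g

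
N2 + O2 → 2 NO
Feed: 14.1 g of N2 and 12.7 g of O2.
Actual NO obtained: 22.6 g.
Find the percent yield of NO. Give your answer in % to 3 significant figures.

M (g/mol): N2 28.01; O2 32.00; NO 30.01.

n(N2) = 14.10 / 28.01 = 0.5034 mol
n(O2) = 12.70 / 32.00 = 0.3969 mol
n/ν → N2: 0.5034, O2: 0.3969; O2 is limiting.
theoretical n(NO) = (2/1) × 0.3969 = 0.7938 mol → 23.82 g
% yield = 22.6 / 23.82 × 100 = 94.88 %

94.9 %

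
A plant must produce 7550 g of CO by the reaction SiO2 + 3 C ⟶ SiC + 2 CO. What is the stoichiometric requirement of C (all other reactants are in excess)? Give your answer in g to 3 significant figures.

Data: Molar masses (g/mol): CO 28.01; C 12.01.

4860 g

n(CO) = 7550 / 28.01 = 269.5 mol
n(C) = (3/2) × 269.5 = 404.3 mol
mass = 404.3 × 12.01 = 4856 g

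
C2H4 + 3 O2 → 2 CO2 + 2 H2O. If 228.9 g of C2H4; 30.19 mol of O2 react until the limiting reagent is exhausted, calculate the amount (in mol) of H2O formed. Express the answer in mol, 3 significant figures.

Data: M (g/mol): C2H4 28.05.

16.3 mol

n(C2H4) = 228.9 / 28.05 = 8.160 mol
n(O2) = 30.19 mol
n/ν for C2H4 = 8.160/1 = 8.160
n/ν for O2 = 30.19/3 = 10.06
Smallest n/ν is C2H4 → limiting reagent.
n(H2O) = (2/1) × 8.160 = 16.32 mol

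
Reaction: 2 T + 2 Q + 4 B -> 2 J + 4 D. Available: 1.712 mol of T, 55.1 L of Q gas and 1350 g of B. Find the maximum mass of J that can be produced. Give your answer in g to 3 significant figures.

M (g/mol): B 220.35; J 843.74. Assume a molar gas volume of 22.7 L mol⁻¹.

n(T) = 1.712 mol
n(Q) = 55.10 / 22.7 = 2.427 mol
n(B) = 1350 / 220.35 = 6.127 mol
n/ν for T = 1.712/2 = 0.8560
n/ν for Q = 2.427/2 = 1.214
n/ν for B = 6.127/4 = 1.532
Smallest n/ν is T → limiting reagent.
n(J) = (2/2) × 1.712 = 1.712 mol
mass = 1.712 × 843.74 = 1444 g

1440 g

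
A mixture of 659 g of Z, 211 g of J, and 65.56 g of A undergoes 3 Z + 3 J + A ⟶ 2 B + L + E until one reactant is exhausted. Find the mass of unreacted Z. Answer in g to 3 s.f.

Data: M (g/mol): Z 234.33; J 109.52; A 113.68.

254 g

n(Z) = 659.0 / 234.33 = 2.812 mol
n(J) = 211.0 / 109.52 = 1.927 mol
n(A) = 65.56 / 113.68 = 0.5767 mol
n/ν for Z = 2.812/3 = 0.9373
n/ν for J = 1.927/3 = 0.6423
n/ν for A = 0.5767/1 = 0.5767
Smallest n/ν is A → limiting reagent.
Z consumed = (3/1) × 0.5767 = 1.730 mol
Z remaining = 2.812 − 1.730 = 1.082 mol
mass = 1.082 × 234.33 = 253.5 g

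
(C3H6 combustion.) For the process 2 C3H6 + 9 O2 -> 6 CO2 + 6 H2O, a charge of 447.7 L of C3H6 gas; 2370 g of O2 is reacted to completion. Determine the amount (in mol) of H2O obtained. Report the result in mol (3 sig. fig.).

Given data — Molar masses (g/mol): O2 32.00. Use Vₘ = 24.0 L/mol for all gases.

49.4 mol

n(C3H6) = 447.7 / 24.0 = 18.65 mol
n(O2) = 2370 / 32.00 = 74.06 mol
n/ν for C3H6 = 18.65/2 = 9.325
n/ν for O2 = 74.06/9 = 8.229
Smallest n/ν is O2 → limiting reagent.
n(H2O) = (6/9) × 74.06 = 49.37 mol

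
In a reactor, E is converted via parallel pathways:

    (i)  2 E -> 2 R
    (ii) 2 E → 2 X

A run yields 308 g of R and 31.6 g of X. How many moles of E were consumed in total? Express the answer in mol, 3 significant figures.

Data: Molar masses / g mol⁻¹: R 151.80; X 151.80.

2.24 mol

n(R) = 308 / 151.80 = 2.029 mol
n(X) = 31.6 / 151.80 = 0.2082 mol
n(E) via (i) = (2/2)×2.029 = 2.029 mol
n(E) via (ii) = (2/2)×0.2082 = 0.2082 mol
total n(E) = 2.029 + 0.2082 = 2.237 mol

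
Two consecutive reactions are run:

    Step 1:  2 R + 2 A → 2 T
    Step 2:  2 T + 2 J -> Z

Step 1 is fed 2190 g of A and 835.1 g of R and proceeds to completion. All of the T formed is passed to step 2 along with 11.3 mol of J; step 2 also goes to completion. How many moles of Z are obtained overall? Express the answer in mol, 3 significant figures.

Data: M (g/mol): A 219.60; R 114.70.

Step 1:
n(A) = 2190 / 219.60 = 9.973 mol
n(R) = 835.1 / 114.70 = 7.281 mol
n/ν for A = 9.973/2 = 4.987
n/ν for R = 7.281/2 = 3.641
Smallest n/ν is R → limiting reagent.
n(T) produced = (2/2) × 7.281 = 7.281 mol
Step 2:
n(T) available = 7.281 mol
n(J) = 11.30 mol
n/ν for T = 7.281/2 = 3.641
n/ν for J = 11.30/2 = 5.650
Smallest n/ν is T → limiting reagent.
n(Z) = (1/2) × 7.281 = 3.641 mol

3.64 mol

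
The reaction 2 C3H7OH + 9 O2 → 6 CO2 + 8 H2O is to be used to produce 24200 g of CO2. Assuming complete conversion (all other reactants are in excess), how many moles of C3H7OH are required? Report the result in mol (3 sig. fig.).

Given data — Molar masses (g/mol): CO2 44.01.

n(CO2) = 24200 / 44.01 = 549.9 mol
n(C3H7OH) = (2/6) × 549.9 = 183.3 mol

183 mol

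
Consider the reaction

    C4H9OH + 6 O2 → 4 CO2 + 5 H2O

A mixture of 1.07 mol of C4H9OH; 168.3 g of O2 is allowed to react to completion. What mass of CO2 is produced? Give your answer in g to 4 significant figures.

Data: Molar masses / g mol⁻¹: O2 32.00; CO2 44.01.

154.3 g

n(C4H9OH) = 1.070 mol
n(O2) = 168.3 / 32.00 = 5.259 mol
n/ν for C4H9OH = 1.070/1 = 1.070
n/ν for O2 = 5.259/6 = 0.8765
Smallest n/ν is O2 → limiting reagent.
n(CO2) = (4/6) × 5.259 = 3.506 mol
mass = 3.506 × 44.01 = 154.3 g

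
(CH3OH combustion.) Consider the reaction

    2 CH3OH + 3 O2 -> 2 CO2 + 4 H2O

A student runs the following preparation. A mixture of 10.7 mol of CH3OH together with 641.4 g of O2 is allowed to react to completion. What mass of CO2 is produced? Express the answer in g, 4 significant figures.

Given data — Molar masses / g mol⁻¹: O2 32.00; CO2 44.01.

n(CH3OH) = 10.70 mol
n(O2) = 641.4 / 32.00 = 20.04 mol
n/ν for CH3OH = 10.70/2 = 5.350
n/ν for O2 = 20.04/3 = 6.680
Smallest n/ν is CH3OH → limiting reagent.
n(CO2) = (2/2) × 10.70 = 10.70 mol
mass = 10.70 × 44.01 = 470.9 g

470.9 g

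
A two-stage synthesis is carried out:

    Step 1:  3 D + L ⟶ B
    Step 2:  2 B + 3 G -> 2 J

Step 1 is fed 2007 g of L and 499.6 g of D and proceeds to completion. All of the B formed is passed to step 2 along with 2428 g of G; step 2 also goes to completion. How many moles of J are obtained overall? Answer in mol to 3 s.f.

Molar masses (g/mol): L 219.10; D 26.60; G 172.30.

6.26 mol

Step 1:
n(L) = 2007 / 219.10 = 9.160 mol
n(D) = 499.6 / 26.60 = 18.78 mol
n/ν for L = 9.160/1 = 9.160
n/ν for D = 18.78/3 = 6.260
Smallest n/ν is D → limiting reagent.
n(B) produced = (1/3) × 18.78 = 6.260 mol
Step 2:
n(B) available = 6.260 mol
n(G) = 2428 / 172.30 = 14.09 mol
n/ν for B = 6.260/2 = 3.130
n/ν for G = 14.09/3 = 4.697
Smallest n/ν is B → limiting reagent.
n(J) = (2/2) × 6.260 = 6.260 mol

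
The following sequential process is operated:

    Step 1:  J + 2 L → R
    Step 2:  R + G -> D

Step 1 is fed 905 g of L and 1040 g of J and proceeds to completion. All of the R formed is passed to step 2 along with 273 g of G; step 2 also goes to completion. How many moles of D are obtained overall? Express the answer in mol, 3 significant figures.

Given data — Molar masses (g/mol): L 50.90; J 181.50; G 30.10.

5.73 mol

Step 1:
n(L) = 905.0 / 50.90 = 17.78 mol
n(J) = 1040 / 181.50 = 5.730 mol
n/ν → L: 8.890, J: 5.730; J is limiting.
n(R) produced = (1/1) × 5.730 = 5.730 mol
Step 2:
n(R) available = 5.730 mol
n(G) = 273.0 / 30.10 = 9.070 mol
n/ν → R: 5.730, G: 9.070; R is limiting.
n(D) = (1/1) × 5.730 = 5.730 mol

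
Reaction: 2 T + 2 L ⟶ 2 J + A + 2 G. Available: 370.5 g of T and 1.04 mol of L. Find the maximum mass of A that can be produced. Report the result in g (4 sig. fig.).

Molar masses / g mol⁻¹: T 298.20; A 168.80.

87.78 g

n(T) = 370.5 / 298.20 = 1.242 mol
n(L) = 1.040 mol
n/ν for T = 1.242/2 = 0.6210
n/ν for L = 1.040/2 = 0.5200
Smallest n/ν is L → limiting reagent.
n(A) = (1/2) × 1.040 = 0.5200 mol
mass = 0.5200 × 168.80 = 87.78 g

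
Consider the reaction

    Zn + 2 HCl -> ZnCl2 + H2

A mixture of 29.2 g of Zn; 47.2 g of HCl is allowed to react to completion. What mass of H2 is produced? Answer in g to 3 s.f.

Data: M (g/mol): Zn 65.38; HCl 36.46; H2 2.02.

n(Zn) = 29.20 / 65.38 = 0.4466 mol
n(HCl) = 47.20 / 36.46 = 1.295 mol
n/ν → Zn: 0.4466, HCl: 0.6475; Zn is limiting.
n(H2) = (1/1) × 0.4466 = 0.4466 mol
mass = 0.4466 × 2.02 = 0.9021 g

0.902 g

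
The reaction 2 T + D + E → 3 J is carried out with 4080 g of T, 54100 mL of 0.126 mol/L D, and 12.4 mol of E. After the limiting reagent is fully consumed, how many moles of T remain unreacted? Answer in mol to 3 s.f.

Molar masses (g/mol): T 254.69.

n(T) = 4080 / 254.69 = 16.02 mol
n(D) = 0.126 × 54100/1000 = 6.817 mol
n(E) = 12.40 mol
n/ν for T = 16.02/2 = 8.010
n/ν for D = 6.817/1 = 6.817
n/ν for E = 12.40/1 = 12.40
Smallest n/ν is D → limiting reagent.
T consumed = (2/1) × 6.817 = 13.63 mol
T remaining = 16.02 − 13.63 = 2.390 mol

2.39 mol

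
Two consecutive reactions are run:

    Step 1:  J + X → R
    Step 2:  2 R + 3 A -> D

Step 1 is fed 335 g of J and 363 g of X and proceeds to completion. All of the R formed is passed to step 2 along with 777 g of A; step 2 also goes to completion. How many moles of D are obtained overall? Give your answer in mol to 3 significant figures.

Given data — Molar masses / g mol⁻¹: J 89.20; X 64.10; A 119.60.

1.88 mol

Step 1:
n(J) = 335.0 / 89.20 = 3.756 mol
n(X) = 363.0 / 64.10 = 5.663 mol
n/ν for J = 3.756/1 = 3.756
n/ν for X = 5.663/1 = 5.663
Smallest n/ν is J → limiting reagent.
n(R) produced = (1/1) × 3.756 = 3.756 mol
Step 2:
n(R) available = 3.756 mol
n(A) = 777.0 / 119.60 = 6.497 mol
n/ν for R = 3.756/2 = 1.878
n/ν for A = 6.497/3 = 2.166
Smallest n/ν is R → limiting reagent.
n(D) = (1/2) × 3.756 = 1.878 mol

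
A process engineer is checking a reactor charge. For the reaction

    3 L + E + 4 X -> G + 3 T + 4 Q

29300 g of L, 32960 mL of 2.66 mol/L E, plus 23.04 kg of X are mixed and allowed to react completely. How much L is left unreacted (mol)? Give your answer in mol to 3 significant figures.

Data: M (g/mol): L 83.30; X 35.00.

n(L) = 29300 / 83.30 = 351.7 mol
n(E) = 2.66 × 32960/1000 = 87.67 mol
n(X) = 23.04×1000 / 35.00 = 658.3 mol
n/ν → L: 117.2, E: 87.67, X: 164.6; E is limiting.
L consumed = (3/1) × 87.67 = 263.0 mol
L remaining = 351.7 − 263.0 = 88.70 mol

88.7 mol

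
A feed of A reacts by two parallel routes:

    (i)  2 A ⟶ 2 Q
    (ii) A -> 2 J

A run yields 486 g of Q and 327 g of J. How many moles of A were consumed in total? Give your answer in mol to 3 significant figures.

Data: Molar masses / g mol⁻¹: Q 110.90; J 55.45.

n(Q) = 486 / 110.90 = 4.382 mol
n(J) = 327 / 55.45 = 5.897 mol
n(A) via (i) = (2/2)×4.382 = 4.382 mol
n(A) via (ii) = (1/2)×5.897 = 2.949 mol
total n(A) = 4.382 + 2.949 = 7.331 mol

7.33 mol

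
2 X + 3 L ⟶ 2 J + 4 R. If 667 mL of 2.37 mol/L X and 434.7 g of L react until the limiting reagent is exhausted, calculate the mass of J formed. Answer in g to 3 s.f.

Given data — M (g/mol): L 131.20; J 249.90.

395 g

n(X) = 2.37 × 667.0/1000 = 1.581 mol
n(L) = 434.7 / 131.20 = 3.313 mol
n/ν for X = 1.581/2 = 0.7905
n/ν for L = 3.313/3 = 1.104
Smallest n/ν is X → limiting reagent.
n(J) = (2/2) × 1.581 = 1.581 mol
mass = 1.581 × 249.90 = 395.1 g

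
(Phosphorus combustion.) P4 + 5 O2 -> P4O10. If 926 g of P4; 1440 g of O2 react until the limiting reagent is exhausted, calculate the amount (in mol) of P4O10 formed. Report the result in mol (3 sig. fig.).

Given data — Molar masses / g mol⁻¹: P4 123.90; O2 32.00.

7.47 mol

n(P4) = 926.0 / 123.90 = 7.474 mol
n(O2) = 1440 / 32.00 = 45.00 mol
n/ν → P4: 7.474, O2: 9.000; P4 is limiting.
n(P4O10) = (1/1) × 7.474 = 7.474 mol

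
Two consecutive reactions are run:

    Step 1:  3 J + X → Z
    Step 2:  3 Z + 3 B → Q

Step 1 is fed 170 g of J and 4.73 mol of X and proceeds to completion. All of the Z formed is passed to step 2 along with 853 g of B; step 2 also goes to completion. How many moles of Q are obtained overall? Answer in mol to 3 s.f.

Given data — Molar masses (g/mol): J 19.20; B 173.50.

Step 1:
n(J) = 170.0 / 19.20 = 8.854 mol
n(X) = 4.730 mol
n/ν for J = 8.854/3 = 2.951
n/ν for X = 4.730/1 = 4.730
Smallest n/ν is J → limiting reagent.
n(Z) produced = (1/3) × 8.854 = 2.951 mol
Step 2:
n(Z) available = 2.951 mol
n(B) = 853.0 / 173.50 = 4.916 mol
n/ν for Z = 2.951/3 = 0.9837
n/ν for B = 4.916/3 = 1.639
Smallest n/ν is Z → limiting reagent.
n(Q) = (1/3) × 2.951 = 0.9837 mol

0.984 mol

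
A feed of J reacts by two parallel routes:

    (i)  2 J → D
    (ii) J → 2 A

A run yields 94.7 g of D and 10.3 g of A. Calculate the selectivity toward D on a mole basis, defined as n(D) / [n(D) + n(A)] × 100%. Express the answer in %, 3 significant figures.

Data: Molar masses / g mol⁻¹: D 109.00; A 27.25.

69.7 %

n(D) = 94.7 / 109.00 = 0.8688 mol
n(A) = 10.3 / 27.25 = 0.3780 mol
selectivity = 0.8688/(0.8688+0.3780) × 100 = 69.68 %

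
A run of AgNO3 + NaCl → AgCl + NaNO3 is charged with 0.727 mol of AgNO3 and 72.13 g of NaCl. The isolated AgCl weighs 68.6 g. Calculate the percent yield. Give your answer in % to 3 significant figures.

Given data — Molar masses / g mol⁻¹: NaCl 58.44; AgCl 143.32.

n(AgNO3) = 0.7270 mol
n(NaCl) = 72.13 / 58.44 = 1.234 mol
n/ν for AgNO3 = 0.7270/1 = 0.7270
n/ν for NaCl = 1.234/1 = 1.234
Smallest n/ν is AgNO3 → limiting reagent.
theoretical n(AgCl) = (1/1) × 0.7270 = 0.7270 mol → 104.2 g
% yield = 68.6 / 104.2 × 100 = 65.83 %

65.8 %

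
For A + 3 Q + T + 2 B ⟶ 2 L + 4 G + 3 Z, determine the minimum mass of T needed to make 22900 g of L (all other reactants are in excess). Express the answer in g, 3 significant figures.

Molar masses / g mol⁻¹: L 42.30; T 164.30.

44500 g

n(L) = 22900 / 42.30 = 541.4 mol
n(T) = (1/2) × 541.4 = 270.7 mol
mass = 270.7 × 164.30 = 44480 g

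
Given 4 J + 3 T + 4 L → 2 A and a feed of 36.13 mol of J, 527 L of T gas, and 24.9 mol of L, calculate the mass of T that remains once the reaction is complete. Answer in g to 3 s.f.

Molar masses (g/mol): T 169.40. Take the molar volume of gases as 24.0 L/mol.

556 g

n(J) = 36.13 mol
n(T) = 527.0 / 24.0 = 21.96 mol
n(L) = 24.90 mol
n/ν for J = 36.13/4 = 9.033
n/ν for T = 21.96/3 = 7.320
n/ν for L = 24.90/4 = 6.225
Smallest n/ν is L → limiting reagent.
T consumed = (3/4) × 24.90 = 18.68 mol
T remaining = 21.96 − 18.68 = 3.280 mol
mass = 3.280 × 169.40 = 555.6 g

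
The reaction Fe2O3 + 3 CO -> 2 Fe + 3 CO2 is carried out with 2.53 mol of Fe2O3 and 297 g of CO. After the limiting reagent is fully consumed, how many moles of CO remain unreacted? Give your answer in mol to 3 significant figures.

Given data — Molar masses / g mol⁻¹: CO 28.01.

n(Fe2O3) = 2.530 mol
n(CO) = 297.0 / 28.01 = 10.60 mol
n/ν for Fe2O3 = 2.530/1 = 2.530
n/ν for CO = 10.60/3 = 3.533
Smallest n/ν is Fe2O3 → limiting reagent.
CO consumed = (3/1) × 2.530 = 7.590 mol
CO remaining = 10.60 − 7.590 = 3.010 mol

3.01 mol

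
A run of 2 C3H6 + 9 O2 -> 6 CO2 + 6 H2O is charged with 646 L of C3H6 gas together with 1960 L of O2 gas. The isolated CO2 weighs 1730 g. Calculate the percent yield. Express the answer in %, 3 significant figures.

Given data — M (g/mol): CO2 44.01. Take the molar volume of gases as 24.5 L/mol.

n(C3H6) = 646.0 / 24.5 = 26.37 mol
n(O2) = 1960 / 24.5 = 80.00 mol
n/ν for C3H6 = 26.37/2 = 13.19
n/ν for O2 = 80.00/9 = 8.889
Smallest n/ν is O2 → limiting reagent.
theoretical n(CO2) = (6/9) × 80.00 = 53.33 mol → 2347 g
% yield = 1730 / 2347 × 100 = 73.71 %

73.7 %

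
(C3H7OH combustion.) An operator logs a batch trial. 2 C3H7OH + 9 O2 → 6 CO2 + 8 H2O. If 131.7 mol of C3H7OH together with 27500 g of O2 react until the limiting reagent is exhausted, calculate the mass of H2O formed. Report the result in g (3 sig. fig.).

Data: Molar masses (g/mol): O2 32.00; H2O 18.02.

n(C3H7OH) = 131.7 mol
n(O2) = 27500 / 32.00 = 859.4 mol
n/ν for C3H7OH = 131.7/2 = 65.85
n/ν for O2 = 859.4/9 = 95.49
Smallest n/ν is C3H7OH → limiting reagent.
n(H2O) = (8/2) × 131.7 = 526.8 mol
mass = 526.8 × 18.02 = 9493 g

9490 g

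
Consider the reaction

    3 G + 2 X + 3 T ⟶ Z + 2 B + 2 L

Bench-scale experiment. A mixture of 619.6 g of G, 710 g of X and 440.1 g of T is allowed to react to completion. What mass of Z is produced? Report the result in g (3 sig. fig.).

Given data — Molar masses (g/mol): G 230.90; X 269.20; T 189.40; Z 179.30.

n(G) = 619.6 / 230.90 = 2.683 mol
n(X) = 710.0 / 269.20 = 2.637 mol
n(T) = 440.1 / 189.40 = 2.324 mol
n/ν → G: 0.8943, X: 1.319, T: 0.7747; T is limiting.
n(Z) = (1/3) × 2.324 = 0.7747 mol
mass = 0.7747 × 179.30 = 138.9 g

139 g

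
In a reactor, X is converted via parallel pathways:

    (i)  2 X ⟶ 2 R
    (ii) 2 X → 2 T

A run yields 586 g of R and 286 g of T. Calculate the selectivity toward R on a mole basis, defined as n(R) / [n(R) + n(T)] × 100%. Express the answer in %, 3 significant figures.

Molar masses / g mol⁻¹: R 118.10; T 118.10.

n(R) = 586 / 118.10 = 4.962 mol
n(T) = 286 / 118.10 = 2.422 mol
selectivity = 4.962/(4.962+2.422) × 100 = 67.20 %

67.2 %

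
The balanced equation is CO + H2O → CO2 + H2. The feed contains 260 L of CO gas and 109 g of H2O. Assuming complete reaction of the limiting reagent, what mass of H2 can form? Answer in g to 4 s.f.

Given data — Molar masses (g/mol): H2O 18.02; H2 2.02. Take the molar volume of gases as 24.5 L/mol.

12.22 g

n(CO) = 260.0 / 24.5 = 10.61 mol
n(H2O) = 109.0 / 18.02 = 6.049 mol
n/ν → CO: 10.61, H2O: 6.049; H2O is limiting.
n(H2) = (1/1) × 6.049 = 6.049 mol
mass = 6.049 × 2.02 = 12.22 g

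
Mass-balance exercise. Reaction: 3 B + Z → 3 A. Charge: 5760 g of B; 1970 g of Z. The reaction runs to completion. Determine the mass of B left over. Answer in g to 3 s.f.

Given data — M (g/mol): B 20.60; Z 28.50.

1490 g

n(B) = 5760 / 20.60 = 279.6 mol
n(Z) = 1970 / 28.50 = 69.12 mol
n/ν for B = 279.6/3 = 93.20
n/ν for Z = 69.12/1 = 69.12
Smallest n/ν is Z → limiting reagent.
B consumed = (3/1) × 69.12 = 207.4 mol
B remaining = 279.6 − 207.4 = 72.20 mol
mass = 72.20 × 20.60 = 1487 g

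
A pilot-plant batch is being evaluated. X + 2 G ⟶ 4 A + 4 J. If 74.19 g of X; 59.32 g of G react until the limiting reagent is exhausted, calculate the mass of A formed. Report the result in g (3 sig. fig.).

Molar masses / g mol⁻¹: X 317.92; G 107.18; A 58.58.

54.7 g

n(X) = 74.19 / 317.92 = 0.2334 mol
n(G) = 59.32 / 107.18 = 0.5535 mol
n/ν for X = 0.2334/1 = 0.2334
n/ν for G = 0.5535/2 = 0.2768
Smallest n/ν is X → limiting reagent.
n(A) = (4/1) × 0.2334 = 0.9336 mol
mass = 0.9336 × 58.58 = 54.69 g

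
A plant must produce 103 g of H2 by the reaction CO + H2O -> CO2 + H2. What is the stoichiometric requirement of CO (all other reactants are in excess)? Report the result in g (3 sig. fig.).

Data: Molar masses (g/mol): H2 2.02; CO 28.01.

n(H2) = 103 / 2.02 = 50.99 mol
n(CO) = (1/1) × 50.99 = 50.99 mol
mass = 50.99 × 28.01 = 1428 g

1430 g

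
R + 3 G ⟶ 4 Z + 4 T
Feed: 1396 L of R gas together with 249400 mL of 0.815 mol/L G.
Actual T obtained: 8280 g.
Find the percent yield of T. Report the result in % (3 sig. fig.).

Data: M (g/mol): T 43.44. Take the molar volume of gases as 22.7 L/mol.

n(R) = 1396 / 22.7 = 61.50 mol
n(G) = 0.815 × 249400/1000 = 203.3 mol
n/ν → R: 61.50, G: 67.77; R is limiting.
theoretical n(T) = (4/1) × 61.50 = 246.0 mol → 10690 g
% yield = 8280 / 10690 × 100 = 77.46 %

77.5 %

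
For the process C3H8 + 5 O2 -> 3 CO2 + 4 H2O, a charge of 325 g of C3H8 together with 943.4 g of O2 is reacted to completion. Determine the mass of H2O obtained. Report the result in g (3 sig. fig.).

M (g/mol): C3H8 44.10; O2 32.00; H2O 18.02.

n(C3H8) = 325.0 / 44.10 = 7.370 mol
n(O2) = 943.4 / 32.00 = 29.48 mol
n/ν for C3H8 = 7.370/1 = 7.370
n/ν for O2 = 29.48/5 = 5.896
Smallest n/ν is O2 → limiting reagent.
n(H2O) = (4/5) × 29.48 = 23.58 mol
mass = 23.58 × 18.02 = 424.9 g

425 g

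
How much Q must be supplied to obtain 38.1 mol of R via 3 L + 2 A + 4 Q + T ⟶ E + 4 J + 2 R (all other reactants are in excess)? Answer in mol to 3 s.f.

n(R) = 38.10 mol
n(Q) = (4/2) × 38.10 = 76.20 mol

76.2 mol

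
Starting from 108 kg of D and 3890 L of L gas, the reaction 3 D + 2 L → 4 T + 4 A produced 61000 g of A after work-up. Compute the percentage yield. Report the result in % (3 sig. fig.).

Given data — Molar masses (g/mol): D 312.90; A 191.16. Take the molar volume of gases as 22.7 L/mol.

93.1 %

n(D) = 108.0×1000 / 312.90 = 345.2 mol
n(L) = 3890 / 22.7 = 171.4 mol
n/ν for D = 345.2/3 = 115.1
n/ν for L = 171.4/2 = 85.70
Smallest n/ν is L → limiting reagent.
theoretical n(A) = (4/2) × 171.4 = 342.8 mol → 65530 g
% yield = 61000 / 65530 × 100 = 93.09 %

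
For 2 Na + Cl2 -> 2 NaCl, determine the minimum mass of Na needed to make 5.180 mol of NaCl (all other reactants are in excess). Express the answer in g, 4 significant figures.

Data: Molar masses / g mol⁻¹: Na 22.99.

119.1 g

n(NaCl) = 5.180 mol
n(Na) = (2/2) × 5.180 = 5.180 mol
mass = 5.180 × 22.99 = 119.1 g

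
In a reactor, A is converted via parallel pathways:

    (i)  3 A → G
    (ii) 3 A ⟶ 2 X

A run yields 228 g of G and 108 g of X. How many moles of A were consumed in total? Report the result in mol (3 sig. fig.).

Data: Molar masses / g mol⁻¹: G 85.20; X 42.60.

11.8 mol

n(G) = 228 / 85.20 = 2.676 mol
n(X) = 108 / 42.60 = 2.535 mol
n(A) via (i) = (3/1)×2.676 = 8.028 mol
n(A) via (ii) = (3/2)×2.535 = 3.803 mol
total n(A) = 8.028 + 3.803 = 11.83 mol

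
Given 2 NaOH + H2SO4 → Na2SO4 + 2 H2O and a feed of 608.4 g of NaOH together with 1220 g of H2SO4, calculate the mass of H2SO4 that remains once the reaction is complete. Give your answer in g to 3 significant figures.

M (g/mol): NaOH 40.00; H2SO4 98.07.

474 g

n(NaOH) = 608.4 / 40.00 = 15.21 mol
n(H2SO4) = 1220 / 98.07 = 12.44 mol
n/ν → NaOH: 7.605, H2SO4: 12.44; NaOH is limiting.
H2SO4 consumed = (1/2) × 15.21 = 7.605 mol
H2SO4 remaining = 12.44 − 7.605 = 4.835 mol
mass = 4.835 × 98.07 = 474.2 g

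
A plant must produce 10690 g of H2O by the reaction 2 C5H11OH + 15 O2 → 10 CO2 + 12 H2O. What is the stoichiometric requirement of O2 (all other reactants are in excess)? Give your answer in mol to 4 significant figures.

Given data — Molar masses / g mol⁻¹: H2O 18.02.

n(H2O) = 10690 / 18.02 = 593.2 mol
n(O2) = (15/12) × 593.2 = 741.5 mol

741.5 mol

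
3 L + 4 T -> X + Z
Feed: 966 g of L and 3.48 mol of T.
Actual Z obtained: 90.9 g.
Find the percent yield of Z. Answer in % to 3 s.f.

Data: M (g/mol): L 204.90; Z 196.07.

53.3 %

n(L) = 966.0 / 204.90 = 4.714 mol
n(T) = 3.480 mol
n/ν → L: 1.571, T: 0.8700; T is limiting.
theoretical n(Z) = (1/4) × 3.480 = 0.8700 mol → 170.6 g
% yield = 90.9 / 170.6 × 100 = 53.28 %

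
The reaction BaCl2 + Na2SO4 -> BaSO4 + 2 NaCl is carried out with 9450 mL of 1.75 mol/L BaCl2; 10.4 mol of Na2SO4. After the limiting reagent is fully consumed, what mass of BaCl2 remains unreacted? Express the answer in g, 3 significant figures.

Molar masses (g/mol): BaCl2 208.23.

n(BaCl2) = 1.75 × 9450/1000 = 16.54 mol
n(Na2SO4) = 10.40 mol
n/ν → BaCl2: 16.54, Na2SO4: 10.40; Na2SO4 is limiting.
BaCl2 consumed = (1/1) × 10.40 = 10.40 mol
BaCl2 remaining = 16.54 − 10.40 = 6.140 mol
mass = 6.140 × 208.23 = 1279 g

1280 g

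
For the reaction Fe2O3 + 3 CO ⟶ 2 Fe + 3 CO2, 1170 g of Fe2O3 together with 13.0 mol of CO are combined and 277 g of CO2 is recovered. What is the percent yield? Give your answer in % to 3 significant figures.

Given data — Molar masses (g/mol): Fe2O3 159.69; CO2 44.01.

n(Fe2O3) = 1170 / 159.69 = 7.327 mol
n(CO) = 13.00 mol
n/ν → Fe2O3: 7.327, CO: 4.333; CO is limiting.
theoretical n(CO2) = (3/3) × 13.00 = 13.00 mol → 572.1 g
% yield = 277 / 572.1 × 100 = 48.42 %

48.4 %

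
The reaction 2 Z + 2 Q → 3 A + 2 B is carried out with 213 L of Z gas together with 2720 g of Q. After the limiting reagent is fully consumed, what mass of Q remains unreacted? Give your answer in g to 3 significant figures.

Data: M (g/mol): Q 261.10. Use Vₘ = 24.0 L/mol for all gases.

n(Z) = 213.0 / 24.0 = 8.875 mol
n(Q) = 2720 / 261.10 = 10.42 mol
n/ν for Z = 8.875/2 = 4.438
n/ν for Q = 10.42/2 = 5.210
Smallest n/ν is Z → limiting reagent.
Q consumed = (2/2) × 8.875 = 8.875 mol
Q remaining = 10.42 − 8.875 = 1.545 mol
mass = 1.545 × 261.10 = 403.4 g

403 g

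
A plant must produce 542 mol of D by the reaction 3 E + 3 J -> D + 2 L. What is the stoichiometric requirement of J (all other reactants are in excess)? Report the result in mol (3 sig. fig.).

n(D) = 542.0 mol
n(J) = (3/1) × 542.0 = 1626 mol

1630 mol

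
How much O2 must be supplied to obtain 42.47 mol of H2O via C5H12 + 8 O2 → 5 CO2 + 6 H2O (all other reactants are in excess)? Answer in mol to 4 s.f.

56.63 mol

n(H2O) = 42.47 mol
n(O2) = (8/6) × 42.47 = 56.63 mol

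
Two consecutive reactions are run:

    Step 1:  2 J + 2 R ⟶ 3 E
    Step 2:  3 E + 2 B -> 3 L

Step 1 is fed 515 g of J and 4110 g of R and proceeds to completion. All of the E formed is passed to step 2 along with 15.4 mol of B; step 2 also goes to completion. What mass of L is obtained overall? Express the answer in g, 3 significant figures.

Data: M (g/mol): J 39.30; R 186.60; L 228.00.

Step 1:
n(J) = 515.0 / 39.30 = 13.10 mol
n(R) = 4110 / 186.60 = 22.03 mol
n/ν for J = 13.10/2 = 6.550
n/ν for R = 22.03/2 = 11.02
Smallest n/ν is J → limiting reagent.
n(E) produced = (3/2) × 13.10 = 19.65 mol
Step 2:
n(E) available = 19.65 mol
n(B) = 15.40 mol
n/ν for E = 19.65/3 = 6.550
n/ν for B = 15.40/2 = 7.700
Smallest n/ν is E → limiting reagent.
n(L) = (3/3) × 19.65 = 19.65 mol
mass = 19.65 × 228.00 = 4480 g

4480 g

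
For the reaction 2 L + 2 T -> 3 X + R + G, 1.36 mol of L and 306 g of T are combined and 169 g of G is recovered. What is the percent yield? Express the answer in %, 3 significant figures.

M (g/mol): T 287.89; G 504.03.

63.1 %

n(L) = 1.360 mol
n(T) = 306.0 / 287.89 = 1.063 mol
n/ν for L = 1.360/2 = 0.6800
n/ν for T = 1.063/2 = 0.5315
Smallest n/ν is T → limiting reagent.
theoretical n(G) = (1/2) × 1.063 = 0.5315 mol → 267.9 g
% yield = 169 / 267.9 × 100 = 63.08 %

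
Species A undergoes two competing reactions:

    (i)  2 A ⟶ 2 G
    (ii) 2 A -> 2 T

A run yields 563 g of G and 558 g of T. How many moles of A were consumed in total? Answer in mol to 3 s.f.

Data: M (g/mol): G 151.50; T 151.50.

n(G) = 563 / 151.50 = 3.716 mol
n(T) = 558 / 151.50 = 3.683 mol
n(A) via (i) = (2/2)×3.716 = 3.716 mol
n(A) via (ii) = (2/2)×3.683 = 3.683 mol
total n(A) = 3.716 + 3.683 = 7.399 mol

7.40 mol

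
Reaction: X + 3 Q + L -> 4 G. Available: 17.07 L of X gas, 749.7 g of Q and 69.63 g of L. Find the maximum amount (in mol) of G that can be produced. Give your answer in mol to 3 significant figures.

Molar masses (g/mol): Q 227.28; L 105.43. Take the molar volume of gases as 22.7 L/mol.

n(X) = 17.07 / 22.7 = 0.7520 mol
n(Q) = 749.7 / 227.28 = 3.299 mol
n(L) = 69.63 / 105.43 = 0.6604 mol
n/ν for X = 0.7520/1 = 0.7520
n/ν for Q = 3.299/3 = 1.100
n/ν for L = 0.6604/1 = 0.6604
Smallest n/ν is L → limiting reagent.
n(G) = (4/1) × 0.6604 = 2.642 mol

2.64 mol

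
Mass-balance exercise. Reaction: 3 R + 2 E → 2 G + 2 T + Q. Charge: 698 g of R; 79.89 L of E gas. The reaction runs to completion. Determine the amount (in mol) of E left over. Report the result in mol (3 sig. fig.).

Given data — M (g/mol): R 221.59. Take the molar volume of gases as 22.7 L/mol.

1.42 mol

n(R) = 698.0 / 221.59 = 3.150 mol
n(E) = 79.89 / 22.7 = 3.519 mol
n/ν for R = 3.150/3 = 1.050
n/ν for E = 3.519/2 = 1.760
Smallest n/ν is R → limiting reagent.
E consumed = (2/3) × 3.150 = 2.100 mol
E remaining = 3.519 − 2.100 = 1.419 mol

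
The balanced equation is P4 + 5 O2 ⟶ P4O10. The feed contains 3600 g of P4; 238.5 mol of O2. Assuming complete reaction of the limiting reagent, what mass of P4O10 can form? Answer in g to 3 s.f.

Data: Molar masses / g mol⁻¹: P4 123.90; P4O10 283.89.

n(P4) = 3600 / 123.90 = 29.06 mol
n(O2) = 238.5 mol
n/ν for P4 = 29.06/1 = 29.06
n/ν for O2 = 238.5/5 = 47.70
Smallest n/ν is P4 → limiting reagent.
n(P4O10) = (1/1) × 29.06 = 29.06 mol
mass = 29.06 × 283.89 = 8250 g

8250 g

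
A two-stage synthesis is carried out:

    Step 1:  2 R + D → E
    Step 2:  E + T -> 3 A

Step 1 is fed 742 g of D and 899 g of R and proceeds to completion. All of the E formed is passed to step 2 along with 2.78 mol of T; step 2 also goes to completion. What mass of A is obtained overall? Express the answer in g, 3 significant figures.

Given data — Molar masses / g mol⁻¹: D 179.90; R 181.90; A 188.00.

Step 1:
n(D) = 742.0 / 179.90 = 4.125 mol
n(R) = 899.0 / 181.90 = 4.942 mol
n/ν for D = 4.125/1 = 4.125
n/ν for R = 4.942/2 = 2.471
Smallest n/ν is R → limiting reagent.
n(E) produced = (1/2) × 4.942 = 2.471 mol
Step 2:
n(E) available = 2.471 mol
n(T) = 2.780 mol
n/ν for E = 2.471/1 = 2.471
n/ν for T = 2.780/1 = 2.780
Smallest n/ν is E → limiting reagent.
n(A) = (3/1) × 2.471 = 7.413 mol
mass = 7.413 × 188.00 = 1394 g

1390 g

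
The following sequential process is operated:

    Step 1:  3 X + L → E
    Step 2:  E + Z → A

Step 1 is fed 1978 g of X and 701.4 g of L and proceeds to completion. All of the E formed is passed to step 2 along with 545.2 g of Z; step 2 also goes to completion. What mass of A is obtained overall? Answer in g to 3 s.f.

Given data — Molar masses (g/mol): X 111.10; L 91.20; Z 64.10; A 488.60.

Step 1:
n(X) = 1978 / 111.10 = 17.80 mol
n(L) = 701.4 / 91.20 = 7.691 mol
n/ν for X = 17.80/3 = 5.933
n/ν for L = 7.691/1 = 7.691
Smallest n/ν is X → limiting reagent.
n(E) produced = (1/3) × 17.80 = 5.933 mol
Step 2:
n(E) available = 5.933 mol
n(Z) = 545.2 / 64.10 = 8.505 mol
n/ν for E = 5.933/1 = 5.933
n/ν for Z = 8.505/1 = 8.505
Smallest n/ν is E → limiting reagent.
n(A) = (1/1) × 5.933 = 5.933 mol
mass = 5.933 × 488.60 = 2899 g

2900 g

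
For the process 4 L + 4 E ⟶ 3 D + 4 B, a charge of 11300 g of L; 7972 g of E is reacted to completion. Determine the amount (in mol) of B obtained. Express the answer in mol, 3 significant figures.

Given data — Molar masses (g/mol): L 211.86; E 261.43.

30.5 mol

n(L) = 11300 / 211.86 = 53.34 mol
n(E) = 7972 / 261.43 = 30.49 mol
n/ν → L: 13.34, E: 7.623; E is limiting.
n(B) = (4/4) × 30.49 = 30.49 mol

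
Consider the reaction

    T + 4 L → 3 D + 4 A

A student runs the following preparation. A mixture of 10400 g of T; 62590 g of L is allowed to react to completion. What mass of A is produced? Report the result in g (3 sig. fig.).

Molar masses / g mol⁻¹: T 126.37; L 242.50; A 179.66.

n(T) = 10400 / 126.37 = 82.30 mol
n(L) = 62590 / 242.50 = 258.1 mol
n/ν for T = 82.30/1 = 82.30
n/ν for L = 258.1/4 = 64.53
Smallest n/ν is L → limiting reagent.
n(A) = (4/4) × 258.1 = 258.1 mol
mass = 258.1 × 179.66 = 46370 g

46400 g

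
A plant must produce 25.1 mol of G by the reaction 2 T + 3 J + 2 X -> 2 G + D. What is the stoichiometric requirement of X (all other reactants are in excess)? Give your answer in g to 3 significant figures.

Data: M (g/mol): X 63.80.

1600 g

n(G) = 25.10 mol
n(X) = (2/2) × 25.10 = 25.10 mol
mass = 25.10 × 63.80 = 1601 g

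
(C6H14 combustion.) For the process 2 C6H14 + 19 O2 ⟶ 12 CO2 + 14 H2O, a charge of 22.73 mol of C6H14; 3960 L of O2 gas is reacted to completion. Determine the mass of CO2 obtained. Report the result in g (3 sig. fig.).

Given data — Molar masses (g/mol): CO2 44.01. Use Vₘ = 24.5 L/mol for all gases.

n(C6H14) = 22.73 mol
n(O2) = 3960 / 24.5 = 161.6 mol
n/ν for C6H14 = 22.73/2 = 11.37
n/ν for O2 = 161.6/19 = 8.505
Smallest n/ν is O2 → limiting reagent.
n(CO2) = (12/19) × 161.6 = 102.1 mol
mass = 102.1 × 44.01 = 4493 g

4490 g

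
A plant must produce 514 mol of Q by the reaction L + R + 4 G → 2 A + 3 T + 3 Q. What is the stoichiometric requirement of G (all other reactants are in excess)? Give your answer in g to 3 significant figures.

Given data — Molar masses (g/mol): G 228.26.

156000 g

n(Q) = 514.0 mol
n(G) = (4/3) × 514.0 = 685.3 mol
mass = 685.3 × 228.26 = 156400 g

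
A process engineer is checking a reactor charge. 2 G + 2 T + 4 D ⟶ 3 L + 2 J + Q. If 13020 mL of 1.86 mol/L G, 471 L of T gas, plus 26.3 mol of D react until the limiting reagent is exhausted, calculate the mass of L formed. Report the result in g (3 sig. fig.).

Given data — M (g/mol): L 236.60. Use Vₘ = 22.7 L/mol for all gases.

4670 g

n(G) = 1.86 × 13020/1000 = 24.22 mol
n(T) = 471.0 / 22.7 = 20.75 mol
n(D) = 26.30 mol
n/ν for G = 24.22/2 = 12.11
n/ν for T = 20.75/2 = 10.38
n/ν for D = 26.30/4 = 6.575
Smallest n/ν is D → limiting reagent.
n(L) = (3/4) × 26.30 = 19.73 mol
mass = 19.73 × 236.60 = 4668 g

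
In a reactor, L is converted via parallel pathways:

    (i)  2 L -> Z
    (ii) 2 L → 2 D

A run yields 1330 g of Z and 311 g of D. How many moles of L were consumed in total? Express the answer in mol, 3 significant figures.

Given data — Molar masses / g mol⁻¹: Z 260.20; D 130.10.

12.6 mol

n(Z) = 1330 / 260.20 = 5.111 mol
n(D) = 311 / 130.10 = 2.390 mol
n(L) via (i) = (2/1)×5.111 = 10.22 mol
n(L) via (ii) = (2/2)×2.390 = 2.390 mol
total n(L) = 10.22 + 2.390 = 12.61 mol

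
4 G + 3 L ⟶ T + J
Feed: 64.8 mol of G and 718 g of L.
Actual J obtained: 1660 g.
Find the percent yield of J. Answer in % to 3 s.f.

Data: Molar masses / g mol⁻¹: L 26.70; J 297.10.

n(G) = 64.80 mol
n(L) = 718.0 / 26.70 = 26.89 mol
n/ν for G = 64.80/4 = 16.20
n/ν for L = 26.89/3 = 8.963
Smallest n/ν is L → limiting reagent.
theoretical n(J) = (1/3) × 26.89 = 8.963 mol → 2663 g
% yield = 1660 / 2663 × 100 = 62.34 %

62.3 %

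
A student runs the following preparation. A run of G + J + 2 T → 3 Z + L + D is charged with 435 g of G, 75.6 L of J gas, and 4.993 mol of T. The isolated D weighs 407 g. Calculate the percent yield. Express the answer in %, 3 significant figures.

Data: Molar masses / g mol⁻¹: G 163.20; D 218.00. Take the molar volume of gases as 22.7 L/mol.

74.8 %

n(G) = 435.0 / 163.20 = 2.665 mol
n(J) = 75.60 / 22.7 = 3.330 mol
n(T) = 4.993 mol
n/ν → G: 2.665, J: 3.330, T: 2.497; T is limiting.
theoretical n(D) = (1/2) × 4.993 = 2.497 mol → 544.3 g
% yield = 407 / 544.3 × 100 = 74.77 %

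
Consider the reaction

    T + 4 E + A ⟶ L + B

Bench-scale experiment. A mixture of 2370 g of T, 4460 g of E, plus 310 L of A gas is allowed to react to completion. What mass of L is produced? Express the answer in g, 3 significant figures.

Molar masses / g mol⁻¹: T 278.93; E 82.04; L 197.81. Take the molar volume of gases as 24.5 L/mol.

n(T) = 2370 / 278.93 = 8.497 mol
n(E) = 4460 / 82.04 = 54.36 mol
n(A) = 310.0 / 24.5 = 12.65 mol
n/ν for T = 8.497/1 = 8.497
n/ν for E = 54.36/4 = 13.59
n/ν for A = 12.65/1 = 12.65
Smallest n/ν is T → limiting reagent.
n(L) = (1/1) × 8.497 = 8.497 mol
mass = 8.497 × 197.81 = 1681 g

1680 g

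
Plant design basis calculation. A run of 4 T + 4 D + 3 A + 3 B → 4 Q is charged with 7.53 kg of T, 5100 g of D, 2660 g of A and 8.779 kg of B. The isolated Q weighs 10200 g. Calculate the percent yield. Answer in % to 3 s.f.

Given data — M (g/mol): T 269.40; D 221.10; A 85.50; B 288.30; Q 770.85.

n(T) = 7.530×1000 / 269.40 = 27.95 mol
n(D) = 5100 / 221.10 = 23.07 mol
n(A) = 2660 / 85.50 = 31.11 mol
n(B) = 8.779×1000 / 288.30 = 30.45 mol
n/ν for T = 27.95/4 = 6.988
n/ν for D = 23.07/4 = 5.768
n/ν for A = 31.11/3 = 10.37
n/ν for B = 30.45/3 = 10.15
Smallest n/ν is D → limiting reagent.
theoretical n(Q) = (4/4) × 23.07 = 23.07 mol → 17780 g
% yield = 10200 / 17780 × 100 = 57.37 %

57.4 %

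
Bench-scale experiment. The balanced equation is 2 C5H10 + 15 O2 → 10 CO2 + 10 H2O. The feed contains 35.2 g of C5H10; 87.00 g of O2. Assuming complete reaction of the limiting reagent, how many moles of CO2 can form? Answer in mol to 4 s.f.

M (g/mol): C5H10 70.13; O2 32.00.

n(C5H10) = 35.20 / 70.13 = 0.5019 mol
n(O2) = 87.00 / 32.00 = 2.719 mol
n/ν for C5H10 = 0.5019/2 = 0.2510
n/ν for O2 = 2.719/15 = 0.1813
Smallest n/ν is O2 → limiting reagent.
n(CO2) = (10/15) × 2.719 = 1.813 mol

1.813 mol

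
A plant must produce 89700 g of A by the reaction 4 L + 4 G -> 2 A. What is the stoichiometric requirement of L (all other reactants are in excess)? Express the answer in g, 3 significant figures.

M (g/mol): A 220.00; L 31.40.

25600 g

n(A) = 89700 / 220.00 = 407.7 mol
n(L) = (4/2) × 407.7 = 815.4 mol
mass = 815.4 × 31.40 = 25600 g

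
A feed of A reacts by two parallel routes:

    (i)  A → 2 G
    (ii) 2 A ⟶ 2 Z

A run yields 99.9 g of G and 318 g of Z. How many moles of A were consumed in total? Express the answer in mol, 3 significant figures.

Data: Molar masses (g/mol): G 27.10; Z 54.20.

7.71 mol

n(G) = 99.9 / 27.10 = 3.686 mol
n(Z) = 318 / 54.20 = 5.867 mol
n(A) via (i) = (1/2)×3.686 = 1.843 mol
n(A) via (ii) = (2/2)×5.867 = 5.867 mol
total n(A) = 1.843 + 5.867 = 7.710 mol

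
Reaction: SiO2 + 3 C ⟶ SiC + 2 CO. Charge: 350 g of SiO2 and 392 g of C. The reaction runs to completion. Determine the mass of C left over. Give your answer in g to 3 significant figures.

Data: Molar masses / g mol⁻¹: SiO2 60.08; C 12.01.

182 g

n(SiO2) = 350.0 / 60.08 = 5.826 mol
n(C) = 392.0 / 12.01 = 32.64 mol
n/ν → SiO2: 5.826, C: 10.88; SiO2 is limiting.
C consumed = (3/1) × 5.826 = 17.48 mol
C remaining = 32.64 − 17.48 = 15.16 mol
mass = 15.16 × 12.01 = 182.1 g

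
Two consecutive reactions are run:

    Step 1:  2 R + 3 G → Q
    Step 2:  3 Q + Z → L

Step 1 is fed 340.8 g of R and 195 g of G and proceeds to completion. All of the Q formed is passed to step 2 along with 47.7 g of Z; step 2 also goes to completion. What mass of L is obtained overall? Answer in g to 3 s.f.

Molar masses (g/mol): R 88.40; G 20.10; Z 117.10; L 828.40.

Step 1:
n(R) = 340.8 / 88.40 = 3.855 mol
n(G) = 195.0 / 20.10 = 9.701 mol
n/ν for R = 3.855/2 = 1.928
n/ν for G = 9.701/3 = 3.234
Smallest n/ν is R → limiting reagent.
n(Q) produced = (1/2) × 3.855 = 1.928 mol
Step 2:
n(Q) available = 1.928 mol
n(Z) = 47.70 / 117.10 = 0.4073 mol
n/ν for Q = 1.928/3 = 0.6427
n/ν for Z = 0.4073/1 = 0.4073
Smallest n/ν is Z → limiting reagent.
n(L) = (1/1) × 0.4073 = 0.4073 mol
mass = 0.4073 × 828.40 = 337.4 g

337 g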